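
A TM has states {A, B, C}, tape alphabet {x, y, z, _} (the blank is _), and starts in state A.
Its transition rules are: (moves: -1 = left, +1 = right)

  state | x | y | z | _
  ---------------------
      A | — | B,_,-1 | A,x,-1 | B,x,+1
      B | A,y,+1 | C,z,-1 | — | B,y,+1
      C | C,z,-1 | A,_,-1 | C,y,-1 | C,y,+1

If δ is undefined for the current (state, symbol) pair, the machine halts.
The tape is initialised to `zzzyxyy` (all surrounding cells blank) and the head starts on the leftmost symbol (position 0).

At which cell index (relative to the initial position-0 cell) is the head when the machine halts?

A | __[z]zzyxyy   read z → write x, move -1, go to A
A | _[_]xzzyxyy   read _ → write x, move +1, go to B
B | _x[x]zzyxyy   read x → write y, move +1, go to A
A | _xy[z]zyxyy   read z → write x, move -1, go to A
A | _x[y]xzyxyy   read y → write _, move -1, go to B
B | _[x]_xzyxyy   read x → write y, move +1, go to A
A | _y[_]xzyxyy   read _ → write x, move +1, go to B
B | _yx[x]zyxyy   read x → write y, move +1, go to A
A | _yxy[z]yxyy   read z → write x, move -1, go to A
A | _yx[y]xyxyy   read y → write _, move -1, go to B
B | _y[x]_xyxyy   read x → write y, move +1, go to A
A | _yy[_]xyxyy   read _ → write x, move +1, go to B
B | _yyx[x]yxyy   read x → write y, move +1, go to A
A | _yyxy[y]xyy   read y → write _, move -1, go to B
B | _yyx[y]_xyy   read y → write z, move -1, go to C
C | _yy[x]z_xyy   read x → write z, move -1, go to C
C | _y[y]zz_xyy   read y → write _, move -1, go to A
A | _[y]_zz_xyy   read y → write _, move -1, go to B
B | [_]__zz_xyy   read _ → write y, move +1, go to B
B | y[_]_zz_xyy   read _ → write y, move +1, go to B
B | yy[_]zz_xyy   read _ → write y, move +1, go to B
B | yyy[z]z_xyy
At halt the head is at cell 1.

1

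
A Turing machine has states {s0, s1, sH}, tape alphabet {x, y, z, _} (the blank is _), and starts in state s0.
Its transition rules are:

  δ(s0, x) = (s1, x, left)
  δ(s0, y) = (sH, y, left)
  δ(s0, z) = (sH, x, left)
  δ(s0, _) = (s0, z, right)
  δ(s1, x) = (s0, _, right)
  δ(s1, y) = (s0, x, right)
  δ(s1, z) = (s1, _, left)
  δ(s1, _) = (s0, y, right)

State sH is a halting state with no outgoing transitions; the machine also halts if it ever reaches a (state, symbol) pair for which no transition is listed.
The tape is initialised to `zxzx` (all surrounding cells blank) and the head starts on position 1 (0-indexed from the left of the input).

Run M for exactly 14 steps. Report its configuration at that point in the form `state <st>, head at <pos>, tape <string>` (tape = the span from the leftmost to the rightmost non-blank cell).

s0 | _z[x]zx   read x → write x, move left, go to s1
s1 | _[z]xzx   read z → write _, move left, go to s1
s1 | [_]_xzx   read _ → write y, move right, go to s0
s0 | y[_]xzx   read _ → write z, move right, go to s0
s0 | yz[x]zx   read x → write x, move left, go to s1
s1 | y[z]xzx   read z → write _, move left, go to s1
s1 | [y]_xzx   read y → write x, move right, go to s0
s0 | x[_]xzx   read _ → write z, move right, go to s0
s0 | xz[x]zx   read x → write x, move left, go to s1
s1 | x[z]xzx   read z → write _, move left, go to s1
s1 | [x]_xzx   read x → write _, move right, go to s0
s0 | _[_]xzx   read _ → write z, move right, go to s0
s0 | _z[x]zx   read x → write x, move left, go to s1
s1 | _[z]xzx   read z → write _, move left, go to s1
s1 | [_]_xzx
After 14 steps: state s1, head at -1, tape xzx.

state s1, head at -1, tape xzx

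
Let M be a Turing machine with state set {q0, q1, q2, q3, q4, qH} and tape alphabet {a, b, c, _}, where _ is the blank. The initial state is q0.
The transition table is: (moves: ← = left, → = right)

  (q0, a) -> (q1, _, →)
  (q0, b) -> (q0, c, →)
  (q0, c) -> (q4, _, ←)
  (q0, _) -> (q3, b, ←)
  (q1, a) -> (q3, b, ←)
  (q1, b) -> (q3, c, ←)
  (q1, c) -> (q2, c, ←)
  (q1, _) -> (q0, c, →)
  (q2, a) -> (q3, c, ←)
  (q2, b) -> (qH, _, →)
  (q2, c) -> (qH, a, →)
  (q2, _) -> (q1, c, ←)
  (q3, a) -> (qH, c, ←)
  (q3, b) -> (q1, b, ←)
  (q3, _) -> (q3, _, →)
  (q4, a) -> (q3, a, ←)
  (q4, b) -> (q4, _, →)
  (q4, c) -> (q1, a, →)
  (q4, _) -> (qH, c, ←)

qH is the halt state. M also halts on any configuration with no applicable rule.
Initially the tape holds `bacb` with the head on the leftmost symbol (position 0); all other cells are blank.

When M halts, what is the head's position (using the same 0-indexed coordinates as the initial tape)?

3

state=q0 head=0 tape=__[b]acb_   (q0,b)→(q0,c,→)
state=q0 head=1 tape=__c[a]cb_   (q0,a)→(q1,_,→)
state=q1 head=2 tape=__c_[c]b_   (q1,c)→(q2,c,←)
state=q2 head=1 tape=__c[_]cb_   (q2,_)→(q1,c,←)
state=q1 head=0 tape=__[c]ccb_   (q1,c)→(q2,c,←)
state=q2 head=-1 tape=_[_]cccb_   (q2,_)→(q1,c,←)
state=q1 head=-2 tape=[_]ccccb_   (q1,_)→(q0,c,→)
state=q0 head=-1 tape=c[c]cccb_   (q0,c)→(q4,_,←)
state=q4 head=-2 tape=[c]_cccb_   (q4,c)→(q1,a,→)
state=q1 head=-1 tape=a[_]cccb_   (q1,_)→(q0,c,→)
state=q0 head=0 tape=ac[c]ccb_   (q0,c)→(q4,_,←)
state=q4 head=-1 tape=a[c]_ccb_   (q4,c)→(q1,a,→)
state=q1 head=0 tape=aa[_]ccb_   (q1,_)→(q0,c,→)
state=q0 head=1 tape=aac[c]cb_   (q0,c)→(q4,_,←)
state=q4 head=0 tape=aa[c]_cb_   (q4,c)→(q1,a,→)
state=q1 head=1 tape=aaa[_]cb_   (q1,_)→(q0,c,→)
state=q0 head=2 tape=aaac[c]b_   (q0,c)→(q4,_,←)
state=q4 head=1 tape=aaa[c]_b_   (q4,c)→(q1,a,→)
state=q1 head=2 tape=aaaa[_]b_   (q1,_)→(q0,c,→)
state=q0 head=3 tape=aaaac[b]_   (q0,b)→(q0,c,→)
state=q0 head=4 tape=aaaacc[_]   (q0,_)→(q3,b,←)
state=q3 head=3 tape=aaaac[c]b
At halt the head is at cell 3.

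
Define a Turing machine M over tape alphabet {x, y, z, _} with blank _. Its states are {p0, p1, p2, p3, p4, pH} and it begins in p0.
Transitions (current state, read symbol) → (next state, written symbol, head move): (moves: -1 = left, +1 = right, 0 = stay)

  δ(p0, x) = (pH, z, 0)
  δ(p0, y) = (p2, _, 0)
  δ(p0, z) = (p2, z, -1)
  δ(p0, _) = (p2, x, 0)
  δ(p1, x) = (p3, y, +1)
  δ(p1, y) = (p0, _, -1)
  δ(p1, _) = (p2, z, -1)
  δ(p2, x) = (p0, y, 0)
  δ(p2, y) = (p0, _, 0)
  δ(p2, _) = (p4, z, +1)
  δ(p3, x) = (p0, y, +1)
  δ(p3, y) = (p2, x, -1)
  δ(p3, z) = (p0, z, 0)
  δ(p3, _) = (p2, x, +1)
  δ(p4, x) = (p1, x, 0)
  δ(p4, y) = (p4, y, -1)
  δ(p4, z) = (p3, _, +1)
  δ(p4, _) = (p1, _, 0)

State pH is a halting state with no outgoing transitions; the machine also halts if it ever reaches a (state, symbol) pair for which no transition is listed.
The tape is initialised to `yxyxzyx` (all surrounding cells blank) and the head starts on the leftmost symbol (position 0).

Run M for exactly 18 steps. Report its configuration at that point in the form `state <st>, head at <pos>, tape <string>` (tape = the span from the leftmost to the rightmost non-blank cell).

state=p0 head=0 tape=[y]xyxzyx   (p0,y)→(p2,_,0)
state=p2 head=0 tape=[_]xyxzyx   (p2,_)→(p4,z,+1)
state=p4 head=1 tape=z[x]yxzyx   (p4,x)→(p1,x,0)
state=p1 head=1 tape=z[x]yxzyx   (p1,x)→(p3,y,+1)
state=p3 head=2 tape=zy[y]xzyx   (p3,y)→(p2,x,-1)
state=p2 head=1 tape=z[y]xxzyx   (p2,y)→(p0,_,0)
state=p0 head=1 tape=z[_]xxzyx   (p0,_)→(p2,x,0)
state=p2 head=1 tape=z[x]xxzyx   (p2,x)→(p0,y,0)
state=p0 head=1 tape=z[y]xxzyx   (p0,y)→(p2,_,0)
state=p2 head=1 tape=z[_]xxzyx   (p2,_)→(p4,z,+1)
state=p4 head=2 tape=zz[x]xzyx   (p4,x)→(p1,x,0)
state=p1 head=2 tape=zz[x]xzyx   (p1,x)→(p3,y,+1)
state=p3 head=3 tape=zzy[x]zyx   (p3,x)→(p0,y,+1)
state=p0 head=4 tape=zzyy[z]yx   (p0,z)→(p2,z,-1)
state=p2 head=3 tape=zzy[y]zyx   (p2,y)→(p0,_,0)
state=p0 head=3 tape=zzy[_]zyx   (p0,_)→(p2,x,0)
state=p2 head=3 tape=zzy[x]zyx   (p2,x)→(p0,y,0)
state=p0 head=3 tape=zzy[y]zyx   (p0,y)→(p2,_,0)
state=p2 head=3 tape=zzy[_]zyx
After 18 steps: state p2, head at 3, tape zzy_zyx.

state p2, head at 3, tape zzy_zyx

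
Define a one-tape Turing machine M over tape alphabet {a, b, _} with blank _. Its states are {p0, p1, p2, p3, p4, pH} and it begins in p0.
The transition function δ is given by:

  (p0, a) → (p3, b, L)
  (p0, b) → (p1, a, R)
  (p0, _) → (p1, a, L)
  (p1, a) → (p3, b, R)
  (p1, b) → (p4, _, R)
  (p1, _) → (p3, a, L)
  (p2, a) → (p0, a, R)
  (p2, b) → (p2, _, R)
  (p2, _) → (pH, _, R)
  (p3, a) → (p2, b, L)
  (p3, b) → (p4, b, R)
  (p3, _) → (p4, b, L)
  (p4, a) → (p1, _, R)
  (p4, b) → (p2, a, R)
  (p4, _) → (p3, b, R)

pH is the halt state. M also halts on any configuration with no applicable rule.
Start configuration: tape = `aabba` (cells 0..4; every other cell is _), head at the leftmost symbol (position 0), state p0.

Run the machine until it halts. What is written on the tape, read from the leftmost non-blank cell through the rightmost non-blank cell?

bbaaaba

state=p0 head=0 tape=__[a]abba_____   (p0,a)→(p3,b,L)
state=p3 head=-1 tape=_[_]babba_____   (p3,_)→(p4,b,L)
state=p4 head=-2 tape=[_]bbabba_____   (p4,_)→(p3,b,R)
state=p3 head=-1 tape=b[b]babba_____   (p3,b)→(p4,b,R)
state=p4 head=0 tape=bb[b]abba_____   (p4,b)→(p2,a,R)
state=p2 head=1 tape=bba[a]bba_____   (p2,a)→(p0,a,R)
state=p0 head=2 tape=bbaa[b]ba_____   (p0,b)→(p1,a,R)
state=p1 head=3 tape=bbaaa[b]a_____   (p1,b)→(p4,_,R)
state=p4 head=4 tape=bbaaa_[a]_____   (p4,a)→(p1,_,R)
state=p1 head=5 tape=bbaaa__[_]____   (p1,_)→(p3,a,L)
state=p3 head=4 tape=bbaaa_[_]a____   (p3,_)→(p4,b,L)
state=p4 head=3 tape=bbaaa[_]ba____   (p4,_)→(p3,b,R)
state=p3 head=4 tape=bbaaab[b]a____   (p3,b)→(p4,b,R)
state=p4 head=5 tape=bbaaabb[a]____   (p4,a)→(p1,_,R)
state=p1 head=6 tape=bbaaabb_[_]___   (p1,_)→(p3,a,L)
state=p3 head=5 tape=bbaaabb[_]a___   (p3,_)→(p4,b,L)
state=p4 head=4 tape=bbaaab[b]ba___   (p4,b)→(p2,a,R)
state=p2 head=5 tape=bbaaaba[b]a___   (p2,b)→(p2,_,R)
state=p2 head=6 tape=bbaaaba_[a]___   (p2,a)→(p0,a,R)
state=p0 head=7 tape=bbaaaba_a[_]__   (p0,_)→(p1,a,L)
state=p1 head=6 tape=bbaaaba_[a]a__   (p1,a)→(p3,b,R)
state=p3 head=7 tape=bbaaaba_b[a]__   (p3,a)→(p2,b,L)
state=p2 head=6 tape=bbaaaba_[b]b__   (p2,b)→(p2,_,R)
state=p2 head=7 tape=bbaaaba__[b]__   (p2,b)→(p2,_,R)
state=p2 head=8 tape=bbaaaba___[_]_   (p2,_)→(pH,_,R)
state=pH head=9 tape=bbaaaba____[_]
The non-blank tape span at halt is bbaaaba.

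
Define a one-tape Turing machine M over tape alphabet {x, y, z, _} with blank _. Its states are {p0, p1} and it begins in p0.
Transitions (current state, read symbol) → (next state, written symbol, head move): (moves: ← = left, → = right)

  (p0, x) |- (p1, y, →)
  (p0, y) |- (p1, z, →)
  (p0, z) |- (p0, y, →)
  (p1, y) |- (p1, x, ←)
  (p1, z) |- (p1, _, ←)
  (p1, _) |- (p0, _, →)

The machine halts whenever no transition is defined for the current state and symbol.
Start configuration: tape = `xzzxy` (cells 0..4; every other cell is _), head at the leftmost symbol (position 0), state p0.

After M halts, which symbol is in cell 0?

p0 | _[x]zzxy   read x → write y, move →, go to p1
p1 | _y[z]zxy   read z → write _, move ←, go to p1
p1 | _[y]_zxy   read y → write x, move ←, go to p1
p1 | [_]x_zxy   read _ → write _, move →, go to p0
p0 | _[x]_zxy   read x → write y, move →, go to p1
p1 | _y[_]zxy   read _ → write _, move →, go to p0
p0 | _y_[z]xy   read z → write y, move →, go to p0
p0 | _y_y[x]y   read x → write y, move →, go to p1
p1 | _y_yy[y]   read y → write x, move ←, go to p1
p1 | _y_y[y]x   read y → write x, move ←, go to p1
p1 | _y_[y]xx   read y → write x, move ←, go to p1
p1 | _y[_]xxx   read _ → write _, move →, go to p0
p0 | _y_[x]xx   read x → write y, move →, go to p1
p1 | _y_y[x]x
Cell 0 holds y when M halts.

y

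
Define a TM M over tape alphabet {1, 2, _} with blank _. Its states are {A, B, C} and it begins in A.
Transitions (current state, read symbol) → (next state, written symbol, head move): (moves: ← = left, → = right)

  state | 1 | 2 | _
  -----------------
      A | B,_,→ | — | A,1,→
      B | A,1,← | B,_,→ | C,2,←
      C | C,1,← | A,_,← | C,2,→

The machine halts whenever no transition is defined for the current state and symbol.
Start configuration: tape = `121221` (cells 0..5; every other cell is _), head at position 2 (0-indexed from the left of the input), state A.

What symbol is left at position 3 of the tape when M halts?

state=A head=2 tape=12[1]221_   (A,1)→(B,_,→)
state=B head=3 tape=12_[2]21_   (B,2)→(B,_,→)
state=B head=4 tape=12__[2]1_   (B,2)→(B,_,→)
state=B head=5 tape=12___[1]_   (B,1)→(A,1,←)
state=A head=4 tape=12__[_]1_   (A,_)→(A,1,→)
state=A head=5 tape=12__1[1]_   (A,1)→(B,_,→)
state=B head=6 tape=12__1_[_]   (B,_)→(C,2,←)
state=C head=5 tape=12__1[_]2   (C,_)→(C,2,→)
state=C head=6 tape=12__12[2]   (C,2)→(A,_,←)
state=A head=5 tape=12__1[2]_
Cell 3 holds _ when M halts.

_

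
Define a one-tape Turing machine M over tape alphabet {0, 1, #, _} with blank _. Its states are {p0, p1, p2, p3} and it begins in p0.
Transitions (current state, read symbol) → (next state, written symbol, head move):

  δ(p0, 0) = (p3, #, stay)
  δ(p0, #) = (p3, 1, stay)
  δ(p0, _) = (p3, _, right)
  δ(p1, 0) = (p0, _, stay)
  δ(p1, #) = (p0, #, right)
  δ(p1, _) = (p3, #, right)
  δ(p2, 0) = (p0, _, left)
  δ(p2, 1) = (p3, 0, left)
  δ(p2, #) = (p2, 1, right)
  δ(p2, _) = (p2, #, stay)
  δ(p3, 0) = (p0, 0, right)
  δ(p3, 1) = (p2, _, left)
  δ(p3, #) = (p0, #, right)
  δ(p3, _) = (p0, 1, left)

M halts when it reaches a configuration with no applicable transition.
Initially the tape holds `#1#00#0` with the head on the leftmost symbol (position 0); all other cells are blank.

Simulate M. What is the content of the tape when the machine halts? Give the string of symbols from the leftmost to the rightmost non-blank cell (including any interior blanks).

11__0#00#0

state=p0 head=0 tape=___[#]1#00#0   (p0,#)→(p3,1,stay)
state=p3 head=0 tape=___[1]1#00#0   (p3,1)→(p2,_,left)
state=p2 head=-1 tape=__[_]_1#00#0   (p2,_)→(p2,#,stay)
state=p2 head=-1 tape=__[#]_1#00#0   (p2,#)→(p2,1,right)
state=p2 head=0 tape=__1[_]1#00#0   (p2,_)→(p2,#,stay)
state=p2 head=0 tape=__1[#]1#00#0   (p2,#)→(p2,1,right)
state=p2 head=1 tape=__11[1]#00#0   (p2,1)→(p3,0,left)
state=p3 head=0 tape=__1[1]0#00#0   (p3,1)→(p2,_,left)
state=p2 head=-1 tape=__[1]_0#00#0   (p2,1)→(p3,0,left)
state=p3 head=-2 tape=_[_]0_0#00#0   (p3,_)→(p0,1,left)
state=p0 head=-3 tape=[_]10_0#00#0   (p0,_)→(p3,_,right)
state=p3 head=-2 tape=_[1]0_0#00#0   (p3,1)→(p2,_,left)
state=p2 head=-3 tape=[_]_0_0#00#0   (p2,_)→(p2,#,stay)
state=p2 head=-3 tape=[#]_0_0#00#0   (p2,#)→(p2,1,right)
state=p2 head=-2 tape=1[_]0_0#00#0   (p2,_)→(p2,#,stay)
state=p2 head=-2 tape=1[#]0_0#00#0   (p2,#)→(p2,1,right)
state=p2 head=-1 tape=11[0]_0#00#0   (p2,0)→(p0,_,left)
state=p0 head=-2 tape=1[1]__0#00#0
The non-blank tape span at halt is 11__0#00#0.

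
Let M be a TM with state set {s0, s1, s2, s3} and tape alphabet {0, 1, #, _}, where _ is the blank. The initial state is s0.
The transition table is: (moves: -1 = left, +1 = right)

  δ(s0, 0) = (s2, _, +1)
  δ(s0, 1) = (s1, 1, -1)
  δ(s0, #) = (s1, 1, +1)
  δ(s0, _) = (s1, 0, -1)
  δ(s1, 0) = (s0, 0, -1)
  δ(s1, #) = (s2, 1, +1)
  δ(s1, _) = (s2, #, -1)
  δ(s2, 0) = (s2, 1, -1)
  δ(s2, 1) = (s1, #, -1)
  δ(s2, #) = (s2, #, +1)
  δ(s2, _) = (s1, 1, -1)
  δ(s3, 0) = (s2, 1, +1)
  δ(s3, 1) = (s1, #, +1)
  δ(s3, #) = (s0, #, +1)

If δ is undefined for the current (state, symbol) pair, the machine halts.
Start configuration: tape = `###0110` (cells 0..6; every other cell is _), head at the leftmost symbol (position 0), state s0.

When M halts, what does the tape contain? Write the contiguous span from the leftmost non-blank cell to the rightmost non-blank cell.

s0 | [#]##0110_   read # → write 1, move +1, go to s1
s1 | 1[#]#0110_   read # → write 1, move +1, go to s2
s2 | 11[#]0110_   read # → write #, move +1, go to s2
s2 | 11#[0]110_   read 0 → write 1, move -1, go to s2
s2 | 11[#]1110_   read # → write #, move +1, go to s2
s2 | 11#[1]110_   read 1 → write #, move -1, go to s1
s1 | 11[#]#110_   read # → write 1, move +1, go to s2
s2 | 111[#]110_   read # → write #, move +1, go to s2
s2 | 111#[1]10_   read 1 → write #, move -1, go to s1
s1 | 111[#]#10_   read # → write 1, move +1, go to s2
s2 | 1111[#]10_   read # → write #, move +1, go to s2
s2 | 1111#[1]0_   read 1 → write #, move -1, go to s1
s1 | 1111[#]#0_   read # → write 1, move +1, go to s2
s2 | 11111[#]0_   read # → write #, move +1, go to s2
s2 | 11111#[0]_   read 0 → write 1, move -1, go to s2
s2 | 11111[#]1_   read # → write #, move +1, go to s2
s2 | 11111#[1]_   read 1 → write #, move -1, go to s1
s1 | 11111[#]#_   read # → write 1, move +1, go to s2
s2 | 111111[#]_   read # → write #, move +1, go to s2
s2 | 111111#[_]   read _ → write 1, move -1, go to s1
s1 | 111111[#]1   read # → write 1, move +1, go to s2
s2 | 1111111[1]   read 1 → write #, move -1, go to s1
s1 | 111111[1]#
The non-blank tape span at halt is 1111111#.

1111111#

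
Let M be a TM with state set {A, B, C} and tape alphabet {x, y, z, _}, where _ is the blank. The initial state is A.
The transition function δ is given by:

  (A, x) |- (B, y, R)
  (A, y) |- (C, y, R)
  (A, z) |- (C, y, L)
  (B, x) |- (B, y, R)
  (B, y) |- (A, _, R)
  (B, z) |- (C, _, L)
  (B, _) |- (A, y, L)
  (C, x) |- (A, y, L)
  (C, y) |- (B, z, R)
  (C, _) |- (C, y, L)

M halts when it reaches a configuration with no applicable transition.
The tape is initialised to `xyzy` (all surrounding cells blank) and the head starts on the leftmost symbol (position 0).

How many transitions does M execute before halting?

A | [x]yzy___   read x → write y, move R, go to B
B | y[y]zy___   read y → write _, move R, go to A
A | y_[z]y___   read z → write y, move L, go to C
C | y[_]yy___   read _ → write y, move L, go to C
C | [y]yyy___   read y → write z, move R, go to B
B | z[y]yy___   read y → write _, move R, go to A
A | z_[y]y___   read y → write y, move R, go to C
C | z_y[y]___   read y → write z, move R, go to B
B | z_yz[_]__   read _ → write y, move L, go to A
A | z_y[z]y__   read z → write y, move L, go to C
C | z_[y]yy__   read y → write z, move R, go to B
B | z_z[y]y__   read y → write _, move R, go to A
A | z_z_[y]__   read y → write y, move R, go to C
C | z_z_y[_]_   read _ → write y, move L, go to C
C | z_z_[y]y_   read y → write z, move R, go to B
B | z_z_z[y]_   read y → write _, move R, go to A
A | z_z_z_[_]
M halts after 16 transitions.

16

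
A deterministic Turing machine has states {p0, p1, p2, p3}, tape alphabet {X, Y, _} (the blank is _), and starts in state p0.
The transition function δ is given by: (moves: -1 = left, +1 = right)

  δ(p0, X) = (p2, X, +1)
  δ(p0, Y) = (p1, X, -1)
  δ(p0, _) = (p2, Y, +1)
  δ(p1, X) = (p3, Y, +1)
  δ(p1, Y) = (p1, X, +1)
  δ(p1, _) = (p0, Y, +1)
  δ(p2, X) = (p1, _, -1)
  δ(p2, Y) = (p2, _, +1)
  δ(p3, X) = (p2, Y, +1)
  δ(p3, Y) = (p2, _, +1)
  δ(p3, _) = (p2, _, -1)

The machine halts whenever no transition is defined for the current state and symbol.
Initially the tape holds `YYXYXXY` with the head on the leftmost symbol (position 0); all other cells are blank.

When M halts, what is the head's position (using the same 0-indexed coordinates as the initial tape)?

7

p0 | _[Y]YXYXXY_   read Y → write X, move -1, go to p1
p1 | [_]XYXYXXY_   read _ → write Y, move +1, go to p0
p0 | Y[X]YXYXXY_   read X → write X, move +1, go to p2
p2 | YX[Y]XYXXY_   read Y → write _, move +1, go to p2
p2 | YX_[X]YXXY_   read X → write _, move -1, go to p1
p1 | YX[_]_YXXY_   read _ → write Y, move +1, go to p0
p0 | YXY[_]YXXY_   read _ → write Y, move +1, go to p2
p2 | YXYY[Y]XXY_   read Y → write _, move +1, go to p2
p2 | YXYY_[X]XY_   read X → write _, move -1, go to p1
p1 | YXYY[_]_XY_   read _ → write Y, move +1, go to p0
p0 | YXYYY[_]XY_   read _ → write Y, move +1, go to p2
p2 | YXYYYY[X]Y_   read X → write _, move -1, go to p1
p1 | YXYYY[Y]_Y_   read Y → write X, move +1, go to p1
p1 | YXYYYX[_]Y_   read _ → write Y, move +1, go to p0
p0 | YXYYYXY[Y]_   read Y → write X, move -1, go to p1
p1 | YXYYYX[Y]X_   read Y → write X, move +1, go to p1
p1 | YXYYYXX[X]_   read X → write Y, move +1, go to p3
p3 | YXYYYXXY[_]   read _ → write _, move -1, go to p2
p2 | YXYYYXX[Y]_   read Y → write _, move +1, go to p2
p2 | YXYYYXX_[_]
At halt the head is at cell 7.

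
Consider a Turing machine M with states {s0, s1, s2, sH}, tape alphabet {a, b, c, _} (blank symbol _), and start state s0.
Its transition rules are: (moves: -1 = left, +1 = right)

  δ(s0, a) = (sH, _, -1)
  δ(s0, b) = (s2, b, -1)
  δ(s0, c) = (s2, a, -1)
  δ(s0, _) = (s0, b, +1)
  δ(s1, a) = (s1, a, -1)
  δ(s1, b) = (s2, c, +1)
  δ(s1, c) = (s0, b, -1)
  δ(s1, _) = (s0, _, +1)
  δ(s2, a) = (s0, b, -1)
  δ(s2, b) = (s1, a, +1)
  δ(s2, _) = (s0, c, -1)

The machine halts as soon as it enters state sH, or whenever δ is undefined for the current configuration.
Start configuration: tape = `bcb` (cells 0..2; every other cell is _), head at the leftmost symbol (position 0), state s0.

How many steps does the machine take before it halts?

s0 | ___[b]cb   read b → write b, move -1, go to s2
s2 | __[_]bcb   read _ → write c, move -1, go to s0
s0 | _[_]cbcb   read _ → write b, move +1, go to s0
s0 | _b[c]bcb   read c → write a, move -1, go to s2
s2 | _[b]abcb   read b → write a, move +1, go to s1
s1 | _a[a]bcb   read a → write a, move -1, go to s1
s1 | _[a]abcb   read a → write a, move -1, go to s1
s1 | [_]aabcb   read _ → write _, move +1, go to s0
s0 | _[a]abcb   read a → write _, move -1, go to sH
sH | [_]_abcb
M halts after 9 transitions.

9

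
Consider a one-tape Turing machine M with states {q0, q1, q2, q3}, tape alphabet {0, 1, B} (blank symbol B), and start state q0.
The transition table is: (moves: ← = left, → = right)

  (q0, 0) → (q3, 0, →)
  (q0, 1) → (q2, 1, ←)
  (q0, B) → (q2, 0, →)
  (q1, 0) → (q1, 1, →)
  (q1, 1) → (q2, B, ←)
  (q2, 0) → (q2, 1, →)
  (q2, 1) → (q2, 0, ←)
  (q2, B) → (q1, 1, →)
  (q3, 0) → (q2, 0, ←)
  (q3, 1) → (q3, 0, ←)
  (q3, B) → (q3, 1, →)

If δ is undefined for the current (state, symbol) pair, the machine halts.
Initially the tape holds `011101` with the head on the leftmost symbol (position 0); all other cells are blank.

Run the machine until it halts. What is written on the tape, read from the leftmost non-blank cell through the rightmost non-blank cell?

state=q0 head=0 tape=BB[0]11101   (q0,0)→(q3,0,→)
state=q3 head=1 tape=BB0[1]1101   (q3,1)→(q3,0,←)
state=q3 head=0 tape=BB[0]01101   (q3,0)→(q2,0,←)
state=q2 head=-1 tape=B[B]001101   (q2,B)→(q1,1,→)
state=q1 head=0 tape=B1[0]01101   (q1,0)→(q1,1,→)
state=q1 head=1 tape=B11[0]1101   (q1,0)→(q1,1,→)
state=q1 head=2 tape=B111[1]101   (q1,1)→(q2,B,←)
state=q2 head=1 tape=B11[1]B101   (q2,1)→(q2,0,←)
state=q2 head=0 tape=B1[1]0B101   (q2,1)→(q2,0,←)
state=q2 head=-1 tape=B[1]00B101   (q2,1)→(q2,0,←)
state=q2 head=-2 tape=[B]000B101   (q2,B)→(q1,1,→)
state=q1 head=-1 tape=1[0]00B101   (q1,0)→(q1,1,→)
state=q1 head=0 tape=11[0]0B101   (q1,0)→(q1,1,→)
state=q1 head=1 tape=111[0]B101   (q1,0)→(q1,1,→)
state=q1 head=2 tape=1111[B]101
The non-blank tape span at halt is 1111B101.

1111B101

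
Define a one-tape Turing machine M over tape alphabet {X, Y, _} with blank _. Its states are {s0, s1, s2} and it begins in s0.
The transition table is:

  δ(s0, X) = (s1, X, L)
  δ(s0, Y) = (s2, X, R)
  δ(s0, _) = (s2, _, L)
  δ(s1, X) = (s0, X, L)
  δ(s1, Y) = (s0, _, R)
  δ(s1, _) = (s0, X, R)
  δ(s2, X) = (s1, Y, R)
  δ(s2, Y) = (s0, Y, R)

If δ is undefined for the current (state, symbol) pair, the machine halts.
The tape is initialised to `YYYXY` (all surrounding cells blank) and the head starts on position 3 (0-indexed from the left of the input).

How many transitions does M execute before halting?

s0 | YYY[X]Y_   read X → write X, move L, go to s1
s1 | YY[Y]XY_   read Y → write _, move R, go to s0
s0 | YY_[X]Y_   read X → write X, move L, go to s1
s1 | YY[_]XY_   read _ → write X, move R, go to s0
s0 | YYX[X]Y_   read X → write X, move L, go to s1
s1 | YY[X]XY_   read X → write X, move L, go to s0
s0 | Y[Y]XXY_   read Y → write X, move R, go to s2
s2 | YX[X]XY_   read X → write Y, move R, go to s1
s1 | YXY[X]Y_   read X → write X, move L, go to s0
s0 | YX[Y]XY_   read Y → write X, move R, go to s2
s2 | YXX[X]Y_   read X → write Y, move R, go to s1
s1 | YXXY[Y]_   read Y → write _, move R, go to s0
s0 | YXXY_[_]   read _ → write _, move L, go to s2
s2 | YXXY[_]_
M halts after 13 transitions.

13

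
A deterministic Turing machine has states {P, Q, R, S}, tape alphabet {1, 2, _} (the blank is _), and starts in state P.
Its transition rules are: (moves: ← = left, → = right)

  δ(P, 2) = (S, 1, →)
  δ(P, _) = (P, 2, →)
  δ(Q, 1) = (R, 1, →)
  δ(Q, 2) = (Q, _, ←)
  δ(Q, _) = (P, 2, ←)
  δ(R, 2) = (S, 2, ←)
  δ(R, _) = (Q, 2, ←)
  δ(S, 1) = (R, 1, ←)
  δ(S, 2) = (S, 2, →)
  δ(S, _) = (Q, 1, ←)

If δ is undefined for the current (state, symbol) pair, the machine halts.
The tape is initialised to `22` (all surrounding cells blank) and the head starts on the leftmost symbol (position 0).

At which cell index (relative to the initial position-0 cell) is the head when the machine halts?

state=P head=0 tape=______[2]2_   (P,2)→(S,1,→)
state=S head=1 tape=______1[2]_   (S,2)→(S,2,→)
state=S head=2 tape=______12[_]   (S,_)→(Q,1,←)
state=Q head=1 tape=______1[2]1   (Q,2)→(Q,_,←)
state=Q head=0 tape=______[1]_1   (Q,1)→(R,1,→)
state=R head=1 tape=______1[_]1   (R,_)→(Q,2,←)
state=Q head=0 tape=______[1]21   (Q,1)→(R,1,→)
state=R head=1 tape=______1[2]1   (R,2)→(S,2,←)
state=S head=0 tape=______[1]21   (S,1)→(R,1,←)
state=R head=-1 tape=_____[_]121   (R,_)→(Q,2,←)
state=Q head=-2 tape=____[_]2121   (Q,_)→(P,2,←)
state=P head=-3 tape=___[_]22121   (P,_)→(P,2,→)
state=P head=-2 tape=___2[2]2121   (P,2)→(S,1,→)
state=S head=-1 tape=___21[2]121   (S,2)→(S,2,→)
state=S head=0 tape=___212[1]21   (S,1)→(R,1,←)
state=R head=-1 tape=___21[2]121   (R,2)→(S,2,←)
state=S head=-2 tape=___2[1]2121   (S,1)→(R,1,←)
state=R head=-3 tape=___[2]12121   (R,2)→(S,2,←)
state=S head=-4 tape=__[_]212121   (S,_)→(Q,1,←)
state=Q head=-5 tape=_[_]1212121   (Q,_)→(P,2,←)
state=P head=-6 tape=[_]21212121   (P,_)→(P,2,→)
state=P head=-5 tape=2[2]1212121   (P,2)→(S,1,→)
state=S head=-4 tape=21[1]212121   (S,1)→(R,1,←)
state=R head=-5 tape=2[1]1212121
At halt the head is at cell -5.

-5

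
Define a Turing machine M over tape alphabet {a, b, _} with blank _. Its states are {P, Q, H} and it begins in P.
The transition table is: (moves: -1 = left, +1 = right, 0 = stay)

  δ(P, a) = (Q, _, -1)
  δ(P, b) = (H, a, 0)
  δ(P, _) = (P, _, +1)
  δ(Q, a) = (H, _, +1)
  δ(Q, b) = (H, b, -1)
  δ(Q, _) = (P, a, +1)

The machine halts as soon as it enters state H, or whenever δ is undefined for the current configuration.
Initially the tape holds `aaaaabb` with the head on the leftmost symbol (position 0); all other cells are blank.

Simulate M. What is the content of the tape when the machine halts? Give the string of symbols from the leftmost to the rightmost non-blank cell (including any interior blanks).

aaaaa_ab

P | _[a]aaaabb   read a → write _, move -1, go to Q
Q | [_]_aaaabb   read _ → write a, move +1, go to P
P | a[_]aaaabb   read _ → write _, move +1, go to P
P | a_[a]aaabb   read a → write _, move -1, go to Q
Q | a[_]_aaabb   read _ → write a, move +1, go to P
P | aa[_]aaabb   read _ → write _, move +1, go to P
P | aa_[a]aabb   read a → write _, move -1, go to Q
Q | aa[_]_aabb   read _ → write a, move +1, go to P
P | aaa[_]aabb   read _ → write _, move +1, go to P
P | aaa_[a]abb   read a → write _, move -1, go to Q
Q | aaa[_]_abb   read _ → write a, move +1, go to P
P | aaaa[_]abb   read _ → write _, move +1, go to P
P | aaaa_[a]bb   read a → write _, move -1, go to Q
Q | aaaa[_]_bb   read _ → write a, move +1, go to P
P | aaaaa[_]bb   read _ → write _, move +1, go to P
P | aaaaa_[b]b   read b → write a, move 0, go to H
H | aaaaa_[a]b
The non-blank tape span at halt is aaaaa_ab.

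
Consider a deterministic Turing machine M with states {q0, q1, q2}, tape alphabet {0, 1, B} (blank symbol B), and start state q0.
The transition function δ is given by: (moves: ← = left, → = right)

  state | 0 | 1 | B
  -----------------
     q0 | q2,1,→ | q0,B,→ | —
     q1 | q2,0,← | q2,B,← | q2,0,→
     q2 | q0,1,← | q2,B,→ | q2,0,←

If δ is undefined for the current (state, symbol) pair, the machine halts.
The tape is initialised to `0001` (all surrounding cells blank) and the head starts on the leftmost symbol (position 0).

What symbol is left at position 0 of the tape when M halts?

q0 | [0]001B   read 0 → write 1, move →, go to q2
q2 | 1[0]01B   read 0 → write 1, move ←, go to q0
q0 | [1]101B   read 1 → write B, move →, go to q0
q0 | B[1]01B   read 1 → write B, move →, go to q0
q0 | BB[0]1B   read 0 → write 1, move →, go to q2
q2 | BB1[1]B   read 1 → write B, move →, go to q2
q2 | BB1B[B]   read B → write 0, move ←, go to q2
q2 | BB1[B]0   read B → write 0, move ←, go to q2
q2 | BB[1]00   read 1 → write B, move →, go to q2
q2 | BBB[0]0   read 0 → write 1, move ←, go to q0
q0 | BB[B]10
Cell 0 holds B when M halts.

B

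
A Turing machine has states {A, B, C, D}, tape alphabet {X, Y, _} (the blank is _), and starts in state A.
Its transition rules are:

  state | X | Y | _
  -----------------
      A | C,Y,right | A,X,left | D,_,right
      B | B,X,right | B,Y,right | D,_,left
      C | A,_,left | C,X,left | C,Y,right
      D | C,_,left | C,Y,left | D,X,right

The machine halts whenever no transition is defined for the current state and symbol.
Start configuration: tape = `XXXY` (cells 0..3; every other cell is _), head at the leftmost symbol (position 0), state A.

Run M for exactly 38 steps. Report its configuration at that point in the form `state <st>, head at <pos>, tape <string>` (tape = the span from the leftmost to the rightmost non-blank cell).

state=A head=0 tape=_____[X]XXY   (A,X)→(C,Y,right)
state=C head=1 tape=_____Y[X]XY   (C,X)→(A,_,left)
state=A head=0 tape=_____[Y]_XY   (A,Y)→(A,X,left)
state=A head=-1 tape=____[_]X_XY   (A,_)→(D,_,right)
state=D head=0 tape=_____[X]_XY   (D,X)→(C,_,left)
state=C head=-1 tape=____[_]__XY   (C,_)→(C,Y,right)
state=C head=0 tape=____Y[_]_XY   (C,_)→(C,Y,right)
state=C head=1 tape=____YY[_]XY   (C,_)→(C,Y,right)
state=C head=2 tape=____YYY[X]Y   (C,X)→(A,_,left)
state=A head=1 tape=____YY[Y]_Y   (A,Y)→(A,X,left)
state=A head=0 tape=____Y[Y]X_Y   (A,Y)→(A,X,left)
state=A head=-1 tape=____[Y]XX_Y   (A,Y)→(A,X,left)
state=A head=-2 tape=___[_]XXX_Y   (A,_)→(D,_,right)
state=D head=-1 tape=____[X]XX_Y   (D,X)→(C,_,left)
state=C head=-2 tape=___[_]_XX_Y   (C,_)→(C,Y,right)
state=C head=-1 tape=___Y[_]XX_Y   (C,_)→(C,Y,right)
state=C head=0 tape=___YY[X]X_Y   (C,X)→(A,_,left)
state=A head=-1 tape=___Y[Y]_X_Y   (A,Y)→(A,X,left)
state=A head=-2 tape=___[Y]X_X_Y   (A,Y)→(A,X,left)
state=A head=-3 tape=__[_]XX_X_Y   (A,_)→(D,_,right)
state=D head=-2 tape=___[X]X_X_Y   (D,X)→(C,_,left)
state=C head=-3 tape=__[_]_X_X_Y   (C,_)→(C,Y,right)
state=C head=-2 tape=__Y[_]X_X_Y   (C,_)→(C,Y,right)
state=C head=-1 tape=__YY[X]_X_Y   (C,X)→(A,_,left)
state=A head=-2 tape=__Y[Y]__X_Y   (A,Y)→(A,X,left)
state=A head=-3 tape=__[Y]X__X_Y   (A,Y)→(A,X,left)
state=A head=-4 tape=_[_]XX__X_Y   (A,_)→(D,_,right)
state=D head=-3 tape=__[X]X__X_Y   (D,X)→(C,_,left)
state=C head=-4 tape=_[_]_X__X_Y   (C,_)→(C,Y,right)
state=C head=-3 tape=_Y[_]X__X_Y   (C,_)→(C,Y,right)
state=C head=-2 tape=_YY[X]__X_Y   (C,X)→(A,_,left)
state=A head=-3 tape=_Y[Y]___X_Y   (A,Y)→(A,X,left)
state=A head=-4 tape=_[Y]X___X_Y   (A,Y)→(A,X,left)
state=A head=-5 tape=[_]XX___X_Y   (A,_)→(D,_,right)
state=D head=-4 tape=_[X]X___X_Y   (D,X)→(C,_,left)
state=C head=-5 tape=[_]_X___X_Y   (C,_)→(C,Y,right)
state=C head=-4 tape=Y[_]X___X_Y   (C,_)→(C,Y,right)
state=C head=-3 tape=YY[X]___X_Y   (C,X)→(A,_,left)
state=A head=-4 tape=Y[Y]____X_Y
After 38 steps: state A, head at -4, tape YY____X_Y.

state A, head at -4, tape YY____X_Y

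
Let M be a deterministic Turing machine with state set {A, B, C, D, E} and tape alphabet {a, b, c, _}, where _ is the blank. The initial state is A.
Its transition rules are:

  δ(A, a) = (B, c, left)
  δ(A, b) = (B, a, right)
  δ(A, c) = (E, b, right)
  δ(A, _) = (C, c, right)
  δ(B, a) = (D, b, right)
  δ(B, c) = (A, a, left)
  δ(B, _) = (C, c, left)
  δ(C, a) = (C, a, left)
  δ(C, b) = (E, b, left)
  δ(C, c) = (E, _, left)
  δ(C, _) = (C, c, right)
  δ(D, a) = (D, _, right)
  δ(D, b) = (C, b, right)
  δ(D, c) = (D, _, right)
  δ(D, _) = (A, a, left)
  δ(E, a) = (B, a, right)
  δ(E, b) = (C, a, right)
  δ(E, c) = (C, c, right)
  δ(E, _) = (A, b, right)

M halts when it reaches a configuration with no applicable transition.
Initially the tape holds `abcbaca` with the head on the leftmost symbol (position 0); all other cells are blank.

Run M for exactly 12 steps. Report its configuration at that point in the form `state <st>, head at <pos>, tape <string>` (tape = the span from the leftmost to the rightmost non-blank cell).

A | __[a]bcbaca   read a → write c, move left, go to B
B | _[_]cbcbaca   read _ → write c, move left, go to C
C | [_]ccbcbaca   read _ → write c, move right, go to C
C | c[c]cbcbaca   read c → write _, move left, go to E
E | [c]_cbcbaca   read c → write c, move right, go to C
C | c[_]cbcbaca   read _ → write c, move right, go to C
C | cc[c]bcbaca   read c → write _, move left, go to E
E | c[c]_bcbaca   read c → write c, move right, go to C
C | cc[_]bcbaca   read _ → write c, move right, go to C
C | ccc[b]cbaca   read b → write b, move left, go to E
E | cc[c]bcbaca   read c → write c, move right, go to C
C | ccc[b]cbaca   read b → write b, move left, go to E
E | cc[c]bcbaca
After 12 steps: state E, head at 0, tape cccbcbaca.

state E, head at 0, tape cccbcbaca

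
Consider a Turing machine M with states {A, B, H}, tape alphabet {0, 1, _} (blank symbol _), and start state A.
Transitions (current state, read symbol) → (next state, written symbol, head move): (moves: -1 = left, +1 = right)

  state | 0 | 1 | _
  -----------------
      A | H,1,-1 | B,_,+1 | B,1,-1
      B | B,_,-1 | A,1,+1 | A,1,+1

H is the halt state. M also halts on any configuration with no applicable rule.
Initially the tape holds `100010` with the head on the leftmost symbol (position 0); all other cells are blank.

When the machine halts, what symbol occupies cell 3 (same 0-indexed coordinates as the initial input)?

_

A | [1]00010   read 1 → write _, move +1, go to B
B | _[0]0010   read 0 → write _, move -1, go to B
B | [_]_0010   read _ → write 1, move +1, go to A
A | 1[_]0010   read _ → write 1, move -1, go to B
B | [1]10010   read 1 → write 1, move +1, go to A
A | 1[1]0010   read 1 → write _, move +1, go to B
B | 1_[0]010   read 0 → write _, move -1, go to B
B | 1[_]_010   read _ → write 1, move +1, go to A
A | 11[_]010   read _ → write 1, move -1, go to B
B | 1[1]1010   read 1 → write 1, move +1, go to A
A | 11[1]010   read 1 → write _, move +1, go to B
B | 11_[0]10   read 0 → write _, move -1, go to B
B | 11[_]_10   read _ → write 1, move +1, go to A
A | 111[_]10   read _ → write 1, move -1, go to B
B | 11[1]110   read 1 → write 1, move +1, go to A
A | 111[1]10   read 1 → write _, move +1, go to B
B | 111_[1]0   read 1 → write 1, move +1, go to A
A | 111_1[0]   read 0 → write 1, move -1, go to H
H | 111_[1]1
Cell 3 holds _ when M halts.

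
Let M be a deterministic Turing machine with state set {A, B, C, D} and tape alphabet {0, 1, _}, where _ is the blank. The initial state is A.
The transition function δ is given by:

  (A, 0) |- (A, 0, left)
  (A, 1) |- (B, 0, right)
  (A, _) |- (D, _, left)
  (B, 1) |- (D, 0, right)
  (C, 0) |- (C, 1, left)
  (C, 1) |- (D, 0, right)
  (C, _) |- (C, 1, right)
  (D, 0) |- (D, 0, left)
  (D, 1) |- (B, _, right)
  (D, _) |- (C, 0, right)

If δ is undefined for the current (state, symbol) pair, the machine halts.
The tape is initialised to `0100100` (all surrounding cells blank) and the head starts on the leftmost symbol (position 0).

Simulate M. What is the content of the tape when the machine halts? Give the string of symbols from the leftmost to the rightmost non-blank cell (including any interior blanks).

10_0_00100

A | ___[0]100100   read 0 → write 0, move left, go to A
A | __[_]0100100   read _ → write _, move left, go to D
D | _[_]_0100100   read _ → write 0, move right, go to C
C | _0[_]0100100   read _ → write 1, move right, go to C
C | _01[0]100100   read 0 → write 1, move left, go to C
C | _0[1]1100100   read 1 → write 0, move right, go to D
D | _00[1]100100   read 1 → write _, move right, go to B
B | _00_[1]00100   read 1 → write 0, move right, go to D
D | _00_0[0]0100   read 0 → write 0, move left, go to D
D | _00_[0]00100   read 0 → write 0, move left, go to D
D | _00[_]000100   read _ → write 0, move right, go to C
C | _000[0]00100   read 0 → write 1, move left, go to C
C | _00[0]100100   read 0 → write 1, move left, go to C
C | _0[0]1100100   read 0 → write 1, move left, go to C
C | _[0]11100100   read 0 → write 1, move left, go to C
C | [_]111100100   read _ → write 1, move right, go to C
C | 1[1]11100100   read 1 → write 0, move right, go to D
D | 10[1]1100100   read 1 → write _, move right, go to B
B | 10_[1]100100   read 1 → write 0, move right, go to D
D | 10_0[1]00100   read 1 → write _, move right, go to B
B | 10_0_[0]0100
The non-blank tape span at halt is 10_0_00100.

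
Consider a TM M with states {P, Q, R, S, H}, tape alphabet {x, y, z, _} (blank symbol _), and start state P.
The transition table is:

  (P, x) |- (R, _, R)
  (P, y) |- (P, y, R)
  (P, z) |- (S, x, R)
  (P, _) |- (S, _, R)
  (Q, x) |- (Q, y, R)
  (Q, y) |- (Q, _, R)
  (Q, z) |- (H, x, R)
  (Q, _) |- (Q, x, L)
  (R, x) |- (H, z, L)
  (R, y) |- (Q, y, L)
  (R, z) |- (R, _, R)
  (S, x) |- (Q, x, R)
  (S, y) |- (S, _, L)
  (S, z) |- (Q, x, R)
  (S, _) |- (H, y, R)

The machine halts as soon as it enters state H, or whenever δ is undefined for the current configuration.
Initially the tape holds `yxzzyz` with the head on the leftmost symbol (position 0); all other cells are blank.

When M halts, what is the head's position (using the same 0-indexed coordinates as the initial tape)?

state=P head=0 tape=[y]xzzyz_   (P,y)→(P,y,R)
state=P head=1 tape=y[x]zzyz_   (P,x)→(R,_,R)
state=R head=2 tape=y_[z]zyz_   (R,z)→(R,_,R)
state=R head=3 tape=y__[z]yz_   (R,z)→(R,_,R)
state=R head=4 tape=y___[y]z_   (R,y)→(Q,y,L)
state=Q head=3 tape=y__[_]yz_   (Q,_)→(Q,x,L)
state=Q head=2 tape=y_[_]xyz_   (Q,_)→(Q,x,L)
state=Q head=1 tape=y[_]xxyz_   (Q,_)→(Q,x,L)
state=Q head=0 tape=[y]xxxyz_   (Q,y)→(Q,_,R)
state=Q head=1 tape=_[x]xxyz_   (Q,x)→(Q,y,R)
state=Q head=2 tape=_y[x]xyz_   (Q,x)→(Q,y,R)
state=Q head=3 tape=_yy[x]yz_   (Q,x)→(Q,y,R)
state=Q head=4 tape=_yyy[y]z_   (Q,y)→(Q,_,R)
state=Q head=5 tape=_yyy_[z]_   (Q,z)→(H,x,R)
state=H head=6 tape=_yyy_x[_]
At halt the head is at cell 6.

6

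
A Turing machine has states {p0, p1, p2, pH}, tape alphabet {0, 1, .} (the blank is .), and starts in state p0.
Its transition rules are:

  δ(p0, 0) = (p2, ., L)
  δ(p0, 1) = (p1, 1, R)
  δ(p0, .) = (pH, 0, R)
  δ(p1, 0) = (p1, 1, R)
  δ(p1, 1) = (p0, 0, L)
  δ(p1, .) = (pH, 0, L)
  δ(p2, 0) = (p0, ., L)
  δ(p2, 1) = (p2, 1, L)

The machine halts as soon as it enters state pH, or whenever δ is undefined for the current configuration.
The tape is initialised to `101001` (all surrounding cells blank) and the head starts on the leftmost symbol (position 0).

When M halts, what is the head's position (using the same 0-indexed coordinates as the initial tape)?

5

p0 | [1]01001.   read 1 → write 1, move R, go to p1
p1 | 1[0]1001.   read 0 → write 1, move R, go to p1
p1 | 11[1]001.   read 1 → write 0, move L, go to p0
p0 | 1[1]0001.   read 1 → write 1, move R, go to p1
p1 | 11[0]001.   read 0 → write 1, move R, go to p1
p1 | 111[0]01.   read 0 → write 1, move R, go to p1
p1 | 1111[0]1.   read 0 → write 1, move R, go to p1
p1 | 11111[1].   read 1 → write 0, move L, go to p0
p0 | 1111[1]0.   read 1 → write 1, move R, go to p1
p1 | 11111[0].   read 0 → write 1, move R, go to p1
p1 | 111111[.]   read . → write 0, move L, go to pH
pH | 11111[1]0
At halt the head is at cell 5.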